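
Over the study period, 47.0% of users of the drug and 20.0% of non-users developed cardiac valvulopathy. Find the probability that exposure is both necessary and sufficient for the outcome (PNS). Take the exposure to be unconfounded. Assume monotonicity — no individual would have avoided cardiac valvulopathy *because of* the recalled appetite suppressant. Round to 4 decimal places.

PNS ≈ 0.2700

p₁ = 0.47, p₀ = 0.2.
Under exogeneity and monotonicity, PNS = p₁ − p₀.
PNS = 0.47 − 0.2 = 0.27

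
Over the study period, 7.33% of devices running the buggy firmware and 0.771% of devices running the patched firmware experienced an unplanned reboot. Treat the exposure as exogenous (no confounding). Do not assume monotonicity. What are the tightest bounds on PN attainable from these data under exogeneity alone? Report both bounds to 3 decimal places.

p₁ = 0.0733, p₀ = 0.00771.
Under exogeneity alone the bounds on PN are max{0,(p₁−p₀)/p₁} ≤ PN ≤ min{1,(1−p₀)/p₁}.
  lower = (p₁ − p₀)/p₁ = 0.06559 / 0.0733 ≈ 0.8948
  upper = min{1, (1 − p₀)/p₁} = 0.99229 / 0.0733 ≈ 13.5374 → capped at 1

0.895 ≤ PN ≤ 1.000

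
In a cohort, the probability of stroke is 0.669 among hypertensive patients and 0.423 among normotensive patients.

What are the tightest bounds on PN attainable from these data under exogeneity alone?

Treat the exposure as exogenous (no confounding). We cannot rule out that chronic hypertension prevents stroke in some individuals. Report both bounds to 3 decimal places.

0.368 ≤ PN ≤ 0.862

Let p₁ = 0.669, p₀ = 0.423.
Under exogeneity alone the bounds on PN are max{0,(p₁−p₀)/p₁} ≤ PN ≤ min{1,(1−p₀)/p₁}.
  lower = (p₁ − p₀)/p₁ = 0.246 / 0.669 ≈ 0.3677
  upper = min{1, (1 − p₀)/p₁} = 0.577 / 0.669 ≈ 0.8625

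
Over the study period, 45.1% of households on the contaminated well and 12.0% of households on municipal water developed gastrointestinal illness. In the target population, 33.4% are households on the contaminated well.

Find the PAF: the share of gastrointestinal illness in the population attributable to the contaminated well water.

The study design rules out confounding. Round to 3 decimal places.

PAF ≈ 0.480

p₁ = 0.451, p₀ = 0.12.
Overall risk P(Y=1) = π·p₁ + (1−π)·p₀ = 0.334×0.451 + 0.666×0.12 = 0.23055.
Under exogeneity, PAF = [P(Y=1) − p₀] / P(Y=1).
PAF = (0.23055 − 0.12) / 0.23055 ≈ 0.4795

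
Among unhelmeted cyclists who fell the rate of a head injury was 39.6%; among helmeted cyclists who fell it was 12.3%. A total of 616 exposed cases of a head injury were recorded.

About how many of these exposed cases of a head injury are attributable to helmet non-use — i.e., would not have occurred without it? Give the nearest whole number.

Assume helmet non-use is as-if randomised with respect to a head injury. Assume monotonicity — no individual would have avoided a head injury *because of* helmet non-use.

about 425 cases

p₁ = 0.396, p₀ = 0.123.
PN = (p₁ − p₀)/p₁ = (0.396 − 0.123) / 0.396 ≈ 0.68939.
Attributable cases ≈ PN × (exposed cases) = 0.68939 × 616 ≈ 424.67.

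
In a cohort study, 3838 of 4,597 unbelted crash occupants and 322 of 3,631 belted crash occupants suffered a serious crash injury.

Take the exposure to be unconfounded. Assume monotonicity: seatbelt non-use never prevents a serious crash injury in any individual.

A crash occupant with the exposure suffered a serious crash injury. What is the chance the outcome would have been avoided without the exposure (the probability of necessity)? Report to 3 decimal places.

p₁ = P(outcome | exposed) = 3838/4597 = 0.83489
p₀ = P(outcome | unexposed) = 322/3631 = 0.088681
Under exogeneity and monotonicity, PN = (p₁ − p₀) / p₁.
PN = (0.83489 − 0.088681) / 0.83489 = 0.74621 / 0.83489 ≈ 0.8938

PN ≈ 0.894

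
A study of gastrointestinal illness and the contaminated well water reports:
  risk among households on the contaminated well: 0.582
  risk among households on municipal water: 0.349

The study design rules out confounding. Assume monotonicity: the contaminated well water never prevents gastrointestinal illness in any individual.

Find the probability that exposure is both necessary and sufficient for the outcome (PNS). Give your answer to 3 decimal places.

PNS ≈ 0.233

Let p₁ = 0.582, p₀ = 0.349.
Under exogeneity and monotonicity, PNS = p₁ − p₀.
PNS = 0.582 − 0.349 = 0.233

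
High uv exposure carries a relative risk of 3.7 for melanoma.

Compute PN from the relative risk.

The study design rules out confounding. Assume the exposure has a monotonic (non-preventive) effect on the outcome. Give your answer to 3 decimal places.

PN ≈ 0.730

Under exogeneity and monotonicity, PN = (RR − 1) / RR = 1 − 1/RR.
PN = (3.7 − 1) / 3.7 = 2.7 / 3.7 ≈ 0.7297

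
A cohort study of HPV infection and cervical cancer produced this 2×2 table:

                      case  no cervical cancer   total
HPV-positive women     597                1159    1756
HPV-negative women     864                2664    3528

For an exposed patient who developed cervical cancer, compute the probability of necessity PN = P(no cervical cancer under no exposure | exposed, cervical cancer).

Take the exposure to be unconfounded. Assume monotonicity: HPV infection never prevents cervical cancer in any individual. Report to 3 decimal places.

p₁ = P(outcome | exposed) = 597/1756 = 0.33998
p₀ = P(outcome | unexposed) = 864/3528 = 0.2449
Under exogeneity and monotonicity, PN = (p₁ − p₀) / p₁.
PN = (0.33998 − 0.2449) / 0.33998 = 0.095079 / 0.33998 ≈ 0.2797

PN ≈ 0.280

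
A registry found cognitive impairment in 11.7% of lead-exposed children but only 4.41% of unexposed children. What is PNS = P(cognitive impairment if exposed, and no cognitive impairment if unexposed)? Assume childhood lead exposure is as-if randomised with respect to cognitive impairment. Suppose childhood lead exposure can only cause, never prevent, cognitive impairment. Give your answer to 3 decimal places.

PNS ≈ 0.073

p₁ = 0.117, p₀ = 0.0441.
Under exogeneity and monotonicity, PNS = p₁ − p₀.
PNS = 0.117 − 0.0441 = 0.0729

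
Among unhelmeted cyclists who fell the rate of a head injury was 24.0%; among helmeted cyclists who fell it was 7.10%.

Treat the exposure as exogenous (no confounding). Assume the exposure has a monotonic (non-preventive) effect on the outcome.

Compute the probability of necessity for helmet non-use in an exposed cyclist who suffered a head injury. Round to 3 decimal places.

PN ≈ 0.704

p₁ = 0.24, p₀ = 0.071.
Under exogeneity and monotonicity, PN = (p₁ − p₀) / p₁.
PN = (0.24 − 0.071) / 0.24 = 0.169 / 0.24 ≈ 0.7042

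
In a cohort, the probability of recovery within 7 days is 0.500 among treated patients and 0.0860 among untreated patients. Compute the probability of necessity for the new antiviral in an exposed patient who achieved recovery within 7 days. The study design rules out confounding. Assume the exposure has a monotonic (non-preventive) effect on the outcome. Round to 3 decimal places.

PN ≈ 0.828

Let p₁ = 0.5, p₀ = 0.086.
Under exogeneity and monotonicity, PN = (p₁ − p₀) / p₁.
PN = (0.5 − 0.086) / 0.5 = 0.414 / 0.5 ≈ 0.8280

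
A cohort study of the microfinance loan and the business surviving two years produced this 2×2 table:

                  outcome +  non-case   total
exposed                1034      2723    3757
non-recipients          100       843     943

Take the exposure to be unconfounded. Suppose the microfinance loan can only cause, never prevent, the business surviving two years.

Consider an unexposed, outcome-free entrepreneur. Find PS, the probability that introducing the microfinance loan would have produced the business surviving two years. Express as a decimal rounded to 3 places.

PS ≈ 0.189

p₁ = P(outcome | exposed) = 1034/3757 = 0.27522
p₀ = P(outcome | unexposed) = 100/943 = 0.10604
Under exogeneity and monotonicity, PS = (p₁ − p₀) / (1 − p₀).
PS = (0.27522 − 0.10604) / (1 − 0.10604) = 0.16918 / 0.89396 ≈ 0.1892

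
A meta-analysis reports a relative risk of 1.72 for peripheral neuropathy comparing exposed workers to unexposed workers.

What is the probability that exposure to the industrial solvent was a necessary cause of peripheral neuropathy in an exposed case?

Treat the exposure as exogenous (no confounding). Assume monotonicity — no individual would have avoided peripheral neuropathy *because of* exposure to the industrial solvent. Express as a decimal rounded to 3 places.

Under exogeneity and monotonicity, PN = (RR − 1) / RR = 1 − 1/RR.
PN = (1.72 − 1) / 1.72 = 0.72 / 1.72 ≈ 0.4186

PN ≈ 0.419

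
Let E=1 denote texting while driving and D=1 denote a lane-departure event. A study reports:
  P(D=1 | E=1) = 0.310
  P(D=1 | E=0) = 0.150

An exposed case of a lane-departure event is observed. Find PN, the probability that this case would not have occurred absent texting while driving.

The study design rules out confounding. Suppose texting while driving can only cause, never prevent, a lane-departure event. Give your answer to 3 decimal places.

PN ≈ 0.516

Let p₁ = 0.31, p₀ = 0.15.
Under exogeneity and monotonicity, PN = (p₁ − p₀) / p₁.
PN = (0.31 − 0.15) / 0.31 = 0.16 / 0.31 ≈ 0.5161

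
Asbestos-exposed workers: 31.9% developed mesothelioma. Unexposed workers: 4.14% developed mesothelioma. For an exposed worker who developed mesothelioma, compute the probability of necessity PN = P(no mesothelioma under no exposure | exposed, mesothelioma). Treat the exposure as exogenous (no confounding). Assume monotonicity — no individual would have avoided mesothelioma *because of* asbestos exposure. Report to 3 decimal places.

p₁ = 0.319, p₀ = 0.0414.
Under exogeneity and monotonicity, PN = (p₁ − p₀) / p₁.
PN = (0.319 − 0.0414) / 0.319 = 0.2776 / 0.319 ≈ 0.8702

PN ≈ 0.870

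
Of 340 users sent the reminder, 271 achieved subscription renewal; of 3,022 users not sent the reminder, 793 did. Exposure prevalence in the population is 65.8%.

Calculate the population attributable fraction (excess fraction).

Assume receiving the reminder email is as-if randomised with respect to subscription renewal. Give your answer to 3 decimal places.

PAF ≈ 0.573

p₁ = P(outcome | exposed) = 271/340 = 0.79706
p₀ = P(outcome | unexposed) = 793/3022 = 0.26241
Overall risk P(Y=1) = π·p₁ + (1−π)·p₀ = 0.658×0.79706 + 0.342×0.26241 = 0.61421.
Under exogeneity, PAF = [P(Y=1) − p₀] / P(Y=1).
PAF = (0.61421 − 0.26241) / 0.61421 ≈ 0.5728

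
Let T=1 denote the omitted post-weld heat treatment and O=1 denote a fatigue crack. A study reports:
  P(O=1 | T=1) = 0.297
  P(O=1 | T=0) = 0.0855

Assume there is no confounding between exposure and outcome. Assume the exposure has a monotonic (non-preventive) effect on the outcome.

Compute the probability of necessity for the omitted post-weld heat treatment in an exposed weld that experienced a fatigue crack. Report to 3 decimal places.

PN ≈ 0.712

Let p₁ = 0.297, p₀ = 0.0855.
Under exogeneity and monotonicity, PN = (p₁ − p₀) / p₁.
PN = (0.297 − 0.0855) / 0.297 = 0.2115 / 0.297 ≈ 0.7121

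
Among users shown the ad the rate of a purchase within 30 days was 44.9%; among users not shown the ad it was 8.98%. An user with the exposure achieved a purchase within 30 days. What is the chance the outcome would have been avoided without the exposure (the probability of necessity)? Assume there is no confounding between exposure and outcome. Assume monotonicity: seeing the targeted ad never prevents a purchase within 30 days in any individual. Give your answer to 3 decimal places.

p₁ = 0.449, p₀ = 0.0898.
Under exogeneity and monotonicity, PN = (p₁ − p₀) / p₁.
PN = (0.449 − 0.0898) / 0.449 = 0.3592 / 0.449 ≈ 0.8000

PN ≈ 0.800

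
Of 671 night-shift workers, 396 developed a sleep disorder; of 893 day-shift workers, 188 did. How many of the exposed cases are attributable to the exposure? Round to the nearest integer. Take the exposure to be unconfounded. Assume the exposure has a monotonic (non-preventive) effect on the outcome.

p₁ = P(outcome | exposed) = 396/671 = 0.59016
p₀ = P(outcome | unexposed) = 188/893 = 0.21053
PN = (p₁ − p₀)/p₁ = (0.59016 − 0.21053) / 0.59016 ≈ 0.64327.
Attributable cases ≈ PN × (exposed cases) = 0.64327 × 396 ≈ 254.74.

about 255 cases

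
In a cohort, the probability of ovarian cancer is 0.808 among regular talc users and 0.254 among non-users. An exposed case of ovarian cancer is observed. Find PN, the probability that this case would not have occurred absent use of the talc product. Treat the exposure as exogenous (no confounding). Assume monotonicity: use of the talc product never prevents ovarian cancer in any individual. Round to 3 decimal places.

PN ≈ 0.686

Let p₁ = 0.808, p₀ = 0.254.
Under exogeneity and monotonicity, PN = (p₁ − p₀) / p₁.
PN = (0.808 − 0.254) / 0.808 = 0.554 / 0.808 ≈ 0.6856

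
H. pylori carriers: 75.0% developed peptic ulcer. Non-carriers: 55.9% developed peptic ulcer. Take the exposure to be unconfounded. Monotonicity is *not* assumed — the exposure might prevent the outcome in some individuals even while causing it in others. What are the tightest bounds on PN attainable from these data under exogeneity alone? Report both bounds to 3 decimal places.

p₁ = 0.75, p₀ = 0.559.
Under exogeneity alone the bounds on PN are max{0,(p₁−p₀)/p₁} ≤ PN ≤ min{1,(1−p₀)/p₁}.
  lower = (p₁ − p₀)/p₁ = 0.191 / 0.75 ≈ 0.2547
  upper = min{1, (1 − p₀)/p₁} = 0.441 / 0.75 ≈ 0.5880

0.255 ≤ PN ≤ 0.588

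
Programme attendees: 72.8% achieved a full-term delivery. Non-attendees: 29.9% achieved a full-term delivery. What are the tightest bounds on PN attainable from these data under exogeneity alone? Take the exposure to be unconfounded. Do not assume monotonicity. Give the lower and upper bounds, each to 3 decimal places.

0.589 ≤ PN ≤ 0.963

p₁ = 0.728, p₀ = 0.299.
Under exogeneity alone the bounds on PN are max{0,(p₁−p₀)/p₁} ≤ PN ≤ min{1,(1−p₀)/p₁}.
  lower = (p₁ − p₀)/p₁ = 0.429 / 0.728 ≈ 0.5893
  upper = min{1, (1 − p₀)/p₁} = 0.701 / 0.728 ≈ 0.9629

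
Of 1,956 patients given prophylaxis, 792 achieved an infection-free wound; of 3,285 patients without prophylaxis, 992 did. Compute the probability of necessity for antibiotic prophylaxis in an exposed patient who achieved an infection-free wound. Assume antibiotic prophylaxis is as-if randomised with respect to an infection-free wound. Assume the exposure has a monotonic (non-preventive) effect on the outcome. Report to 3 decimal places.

PN ≈ 0.254

p₁ = P(outcome | exposed) = 792/1956 = 0.40491
p₀ = P(outcome | unexposed) = 992/3285 = 0.30198
Under exogeneity and monotonicity, PN = (p₁ − p₀) / p₁.
PN = (0.40491 − 0.30198) / 0.40491 = 0.10293 / 0.40491 ≈ 0.2542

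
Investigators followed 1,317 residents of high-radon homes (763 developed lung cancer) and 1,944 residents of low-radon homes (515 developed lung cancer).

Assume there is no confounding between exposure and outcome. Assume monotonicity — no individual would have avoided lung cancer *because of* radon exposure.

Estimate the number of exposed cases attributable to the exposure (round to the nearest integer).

about 414 cases

p₁ = P(outcome | exposed) = 763/1317 = 0.57935
p₀ = P(outcome | unexposed) = 515/1944 = 0.26492
PN = (p₁ − p₀)/p₁ = (0.57935 − 0.26492) / 0.57935 ≈ 0.54273.
Attributable cases ≈ PN × (exposed cases) = 0.54273 × 763 ≈ 414.10.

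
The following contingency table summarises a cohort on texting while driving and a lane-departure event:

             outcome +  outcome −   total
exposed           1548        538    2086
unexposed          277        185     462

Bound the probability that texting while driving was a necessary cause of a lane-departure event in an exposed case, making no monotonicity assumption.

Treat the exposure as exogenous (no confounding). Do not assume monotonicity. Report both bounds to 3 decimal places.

p₁ = P(outcome | exposed) = 1548/2086 = 0.74209
p₀ = P(outcome | unexposed) = 277/462 = 0.59957
Under exogeneity alone the bounds on PN are max{0,(p₁−p₀)/p₁} ≤ PN ≤ min{1,(1−p₀)/p₁}.
  lower = (p₁ − p₀)/p₁ = 0.14252 / 0.74209 ≈ 0.1921
  upper = min{1, (1 − p₀)/p₁} = 0.40043 / 0.74209 ≈ 0.5396

0.192 ≤ PN ≤ 0.540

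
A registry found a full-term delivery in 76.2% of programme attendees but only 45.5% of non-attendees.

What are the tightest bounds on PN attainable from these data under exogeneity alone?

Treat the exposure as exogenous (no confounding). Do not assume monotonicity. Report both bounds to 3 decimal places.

p₁ = 0.762, p₀ = 0.455.
Under exogeneity alone the bounds on PN are max{0,(p₁−p₀)/p₁} ≤ PN ≤ min{1,(1−p₀)/p₁}.
  lower = (p₁ − p₀)/p₁ = 0.307 / 0.762 ≈ 0.4029
  upper = min{1, (1 − p₀)/p₁} = 0.545 / 0.762 ≈ 0.7152

0.403 ≤ PN ≤ 0.715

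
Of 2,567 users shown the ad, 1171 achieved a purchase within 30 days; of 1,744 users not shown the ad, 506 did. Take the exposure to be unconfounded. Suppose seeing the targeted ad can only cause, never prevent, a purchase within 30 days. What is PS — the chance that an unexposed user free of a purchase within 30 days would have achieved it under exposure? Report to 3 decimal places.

p₁ = P(outcome | exposed) = 1171/2567 = 0.45617
p₀ = P(outcome | unexposed) = 506/1744 = 0.29014
Under exogeneity and monotonicity, PS = (p₁ − p₀) / (1 − p₀).
PS = (0.45617 − 0.29014) / (1 − 0.29014) = 0.16604 / 0.70986 ≈ 0.2339

PS ≈ 0.234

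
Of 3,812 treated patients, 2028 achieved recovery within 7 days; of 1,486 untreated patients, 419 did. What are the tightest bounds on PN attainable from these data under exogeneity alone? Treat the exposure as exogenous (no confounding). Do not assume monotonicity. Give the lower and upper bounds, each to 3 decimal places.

p₁ = P(outcome | exposed) = 2028/3812 = 0.532
p₀ = P(outcome | unexposed) = 419/1486 = 0.28197
Under exogeneity alone the bounds on PN are max{0,(p₁−p₀)/p₁} ≤ PN ≤ min{1,(1−p₀)/p₁}.
  lower = (p₁ − p₀)/p₁ = 0.25004 / 0.532 ≈ 0.4700
  upper = min{1, (1 − p₀)/p₁} = 0.71803 / 0.532 ≈ 1.3497 → capped at 1

0.470 ≤ PN ≤ 1.000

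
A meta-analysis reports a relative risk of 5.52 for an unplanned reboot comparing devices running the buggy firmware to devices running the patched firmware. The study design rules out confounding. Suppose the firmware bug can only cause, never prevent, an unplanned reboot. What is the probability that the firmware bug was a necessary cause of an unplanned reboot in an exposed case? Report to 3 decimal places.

PN ≈ 0.819

Under exogeneity and monotonicity, PN = (RR − 1) / RR = 1 − 1/RR.
PN = (5.52 − 1) / 5.52 = 4.52 / 5.52 ≈ 0.8188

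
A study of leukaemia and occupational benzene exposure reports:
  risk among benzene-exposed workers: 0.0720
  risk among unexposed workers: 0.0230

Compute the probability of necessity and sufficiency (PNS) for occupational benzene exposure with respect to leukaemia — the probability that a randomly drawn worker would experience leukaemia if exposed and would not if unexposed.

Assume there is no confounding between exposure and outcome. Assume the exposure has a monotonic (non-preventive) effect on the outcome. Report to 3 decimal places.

Let p₁ = 0.072, p₀ = 0.023.
Under exogeneity and monotonicity, PNS = p₁ − p₀.
PNS = 0.072 − 0.023 = 0.049

PNS ≈ 0.049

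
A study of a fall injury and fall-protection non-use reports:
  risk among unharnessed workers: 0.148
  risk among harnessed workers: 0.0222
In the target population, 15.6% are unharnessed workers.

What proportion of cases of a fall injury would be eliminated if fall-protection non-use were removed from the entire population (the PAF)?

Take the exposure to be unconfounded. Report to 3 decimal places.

Let p₁ = 0.148, p₀ = 0.0222.
Overall risk P(Y=1) = π·p₁ + (1−π)·p₀ = 0.156×0.148 + 0.844×0.0222 = 0.041825.
Under exogeneity, PAF = [P(Y=1) − p₀] / P(Y=1).
PAF = (0.041825 − 0.0222) / 0.041825 ≈ 0.4692

PAF ≈ 0.469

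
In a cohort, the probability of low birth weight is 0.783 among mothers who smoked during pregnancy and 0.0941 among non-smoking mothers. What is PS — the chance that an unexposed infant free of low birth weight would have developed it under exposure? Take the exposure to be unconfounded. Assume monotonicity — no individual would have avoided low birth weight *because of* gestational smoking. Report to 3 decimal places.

Let p₁ = 0.783, p₀ = 0.0941.
Under exogeneity and monotonicity, PS = (p₁ − p₀) / (1 − p₀).
PS = (0.783 − 0.0941) / (1 − 0.0941) = 0.6889 / 0.9059 ≈ 0.7605

PS ≈ 0.760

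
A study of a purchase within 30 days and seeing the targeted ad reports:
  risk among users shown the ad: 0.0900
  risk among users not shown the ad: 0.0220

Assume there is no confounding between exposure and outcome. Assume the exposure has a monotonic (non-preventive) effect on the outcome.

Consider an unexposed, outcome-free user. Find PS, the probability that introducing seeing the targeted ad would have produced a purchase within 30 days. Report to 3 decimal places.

PS ≈ 0.070

Let p₁ = 0.09, p₀ = 0.022.
Under exogeneity and monotonicity, PS = (p₁ − p₀) / (1 − p₀).
PS = (0.09 − 0.022) / (1 − 0.022) = 0.068 / 0.978 ≈ 0.0695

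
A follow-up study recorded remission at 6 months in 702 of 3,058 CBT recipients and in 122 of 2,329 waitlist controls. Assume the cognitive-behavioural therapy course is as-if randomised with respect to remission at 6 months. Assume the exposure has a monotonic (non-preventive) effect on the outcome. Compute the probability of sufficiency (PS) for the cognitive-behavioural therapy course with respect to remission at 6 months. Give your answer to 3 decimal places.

PS ≈ 0.187

p₁ = P(outcome | exposed) = 702/3058 = 0.22956
p₀ = P(outcome | unexposed) = 122/2329 = 0.052383
Under exogeneity and monotonicity, PS = (p₁ − p₀) / (1 − p₀).
PS = (0.22956 − 0.052383) / (1 − 0.052383) = 0.17718 / 0.94762 ≈ 0.1870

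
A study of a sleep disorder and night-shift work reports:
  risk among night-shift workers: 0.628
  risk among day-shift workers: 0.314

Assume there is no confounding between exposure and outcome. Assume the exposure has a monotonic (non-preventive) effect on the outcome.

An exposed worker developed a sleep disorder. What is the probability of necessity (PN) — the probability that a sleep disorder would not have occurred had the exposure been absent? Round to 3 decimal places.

Let p₁ = 0.628, p₀ = 0.314.
Under exogeneity and monotonicity, PN = (p₁ − p₀) / p₁.
PN = (0.628 − 0.314) / 0.628 = 0.314 / 0.628 ≈ 0.5000

PN ≈ 0.500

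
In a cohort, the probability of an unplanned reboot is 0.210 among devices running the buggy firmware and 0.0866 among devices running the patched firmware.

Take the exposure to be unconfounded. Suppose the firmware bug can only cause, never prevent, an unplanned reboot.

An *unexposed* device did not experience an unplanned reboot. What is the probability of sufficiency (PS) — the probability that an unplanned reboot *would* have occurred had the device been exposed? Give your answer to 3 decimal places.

Let p₁ = 0.21, p₀ = 0.0866.
Under exogeneity and monotonicity, PS = (p₁ − p₀) / (1 − p₀).
PS = (0.21 − 0.0866) / (1 − 0.0866) = 0.1234 / 0.9134 ≈ 0.1351

PS ≈ 0.135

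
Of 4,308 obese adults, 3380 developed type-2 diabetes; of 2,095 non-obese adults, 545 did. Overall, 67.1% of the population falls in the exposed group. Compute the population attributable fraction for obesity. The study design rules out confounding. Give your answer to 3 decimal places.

PAF ≈ 0.575

p₁ = P(outcome | exposed) = 3380/4308 = 0.78459
p₀ = P(outcome | unexposed) = 545/2095 = 0.26014
Overall risk P(Y=1) = π·p₁ + (1−π)·p₀ = 0.671×0.78459 + 0.329×0.26014 = 0.61204.
Under exogeneity, PAF = [P(Y=1) − p₀] / P(Y=1).
PAF = (0.61204 − 0.26014) / 0.61204 ≈ 0.5750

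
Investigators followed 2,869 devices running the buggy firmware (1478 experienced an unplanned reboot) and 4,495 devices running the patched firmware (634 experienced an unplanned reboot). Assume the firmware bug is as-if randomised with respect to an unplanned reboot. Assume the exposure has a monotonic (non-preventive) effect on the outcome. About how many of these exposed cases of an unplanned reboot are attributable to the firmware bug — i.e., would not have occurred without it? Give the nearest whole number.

p₁ = P(outcome | exposed) = 1478/2869 = 0.51516
p₀ = P(outcome | unexposed) = 634/4495 = 0.14105
PN = (p₁ − p₀)/p₁ = (0.51516 − 0.14105) / 0.51516 ≈ 0.72621.
Attributable cases ≈ PN × (exposed cases) = 0.72621 × 1478 ≈ 1073.34.

about 1073 cases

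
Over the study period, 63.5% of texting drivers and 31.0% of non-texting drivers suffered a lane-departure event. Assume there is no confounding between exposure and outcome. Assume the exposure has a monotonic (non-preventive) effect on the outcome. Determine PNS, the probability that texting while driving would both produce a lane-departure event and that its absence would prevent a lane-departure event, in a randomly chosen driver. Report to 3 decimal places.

p₁ = 0.635, p₀ = 0.31.
Under exogeneity and monotonicity, PNS = p₁ − p₀.
PNS = 0.635 − 0.31 = 0.325

PNS ≈ 0.325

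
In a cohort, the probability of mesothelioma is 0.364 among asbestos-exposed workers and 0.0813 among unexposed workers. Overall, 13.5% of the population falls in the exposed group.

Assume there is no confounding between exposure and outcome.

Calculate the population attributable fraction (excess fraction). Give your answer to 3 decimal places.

PAF ≈ 0.319

Let p₁ = 0.364, p₀ = 0.0813.
Overall risk P(Y=1) = π·p₁ + (1−π)·p₀ = 0.135×0.364 + 0.865×0.0813 = 0.11946.
Under exogeneity, PAF = [P(Y=1) − p₀] / P(Y=1).
PAF = (0.11946 − 0.0813) / 0.11946 ≈ 0.3195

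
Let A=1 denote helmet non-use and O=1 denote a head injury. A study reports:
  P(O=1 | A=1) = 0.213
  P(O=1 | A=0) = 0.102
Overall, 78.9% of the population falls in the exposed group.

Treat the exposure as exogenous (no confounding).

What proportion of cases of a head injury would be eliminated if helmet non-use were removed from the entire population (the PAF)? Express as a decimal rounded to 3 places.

PAF ≈ 0.462

Let p₁ = 0.213, p₀ = 0.102.
Overall risk P(Y=1) = π·p₁ + (1−π)·p₀ = 0.789×0.213 + 0.211×0.102 = 0.18958.
Under exogeneity, PAF = [P(Y=1) − p₀] / P(Y=1).
PAF = (0.18958 − 0.102) / 0.18958 ≈ 0.4620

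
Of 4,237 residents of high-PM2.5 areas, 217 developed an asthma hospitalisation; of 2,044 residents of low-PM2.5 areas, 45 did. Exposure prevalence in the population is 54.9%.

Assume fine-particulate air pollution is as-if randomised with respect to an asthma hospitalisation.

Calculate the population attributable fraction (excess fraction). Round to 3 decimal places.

PAF ≈ 0.421

p₁ = P(outcome | exposed) = 217/4237 = 0.051215
p₀ = P(outcome | unexposed) = 45/2044 = 0.022016
Overall risk P(Y=1) = π·p₁ + (1−π)·p₀ = 0.549×0.051215 + 0.451×0.022016 = 0.038046.
Under exogeneity, PAF = [P(Y=1) − p₀] / P(Y=1).
PAF = (0.038046 − 0.022016) / 0.038046 ≈ 0.4213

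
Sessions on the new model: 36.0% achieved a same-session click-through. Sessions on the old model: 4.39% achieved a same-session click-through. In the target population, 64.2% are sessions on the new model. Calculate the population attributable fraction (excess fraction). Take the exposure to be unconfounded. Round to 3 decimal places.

p₁ = 0.36, p₀ = 0.0439.
Overall risk P(Y=1) = π·p₁ + (1−π)·p₀ = 0.642×0.36 + 0.358×0.0439 = 0.24684.
Under exogeneity, PAF = [P(Y=1) − p₀] / P(Y=1).
PAF = (0.24684 − 0.0439) / 0.24684 ≈ 0.8221

PAF ≈ 0.822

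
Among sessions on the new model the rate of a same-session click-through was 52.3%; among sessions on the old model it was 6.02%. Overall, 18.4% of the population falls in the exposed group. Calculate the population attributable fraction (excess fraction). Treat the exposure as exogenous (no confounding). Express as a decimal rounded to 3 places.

PAF ≈ 0.586

p₁ = 0.523, p₀ = 0.0602.
Overall risk P(Y=1) = π·p₁ + (1−π)·p₀ = 0.184×0.523 + 0.816×0.0602 = 0.14536.
Under exogeneity, PAF = [P(Y=1) − p₀] / P(Y=1).
PAF = (0.14536 − 0.0602) / 0.14536 ≈ 0.5858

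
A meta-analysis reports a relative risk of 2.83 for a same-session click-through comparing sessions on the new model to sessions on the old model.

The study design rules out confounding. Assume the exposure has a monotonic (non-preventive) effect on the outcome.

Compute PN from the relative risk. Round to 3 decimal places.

Under exogeneity and monotonicity, PN = (RR − 1) / RR = 1 − 1/RR.
PN = (2.83 − 1) / 2.83 = 1.83 / 2.83 ≈ 0.6466

PN ≈ 0.647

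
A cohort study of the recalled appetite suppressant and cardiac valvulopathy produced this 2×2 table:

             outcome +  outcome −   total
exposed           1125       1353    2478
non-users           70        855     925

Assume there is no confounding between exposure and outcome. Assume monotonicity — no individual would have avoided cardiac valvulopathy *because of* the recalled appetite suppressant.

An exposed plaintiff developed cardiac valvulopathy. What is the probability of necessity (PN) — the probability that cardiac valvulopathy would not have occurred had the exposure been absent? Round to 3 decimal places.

PN ≈ 0.833

p₁ = P(outcome | exposed) = 1125/2478 = 0.454
p₀ = P(outcome | unexposed) = 70/925 = 0.075676
Under exogeneity and monotonicity, PN = (p₁ − p₀) / p₁.
PN = (0.454 − 0.075676) / 0.454 = 0.37832 / 0.454 ≈ 0.8333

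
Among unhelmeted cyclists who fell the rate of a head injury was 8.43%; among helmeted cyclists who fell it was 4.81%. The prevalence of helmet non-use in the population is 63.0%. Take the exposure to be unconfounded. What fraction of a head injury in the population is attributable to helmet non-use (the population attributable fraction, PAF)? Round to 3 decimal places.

PAF ≈ 0.322

p₁ = 0.0843, p₀ = 0.0481.
Overall risk P(Y=1) = π·p₁ + (1−π)·p₀ = 0.63×0.0843 + 0.37×0.0481 = 0.070906.
Under exogeneity, PAF = [P(Y=1) − p₀] / P(Y=1).
PAF = (0.070906 − 0.0481) / 0.070906 ≈ 0.3216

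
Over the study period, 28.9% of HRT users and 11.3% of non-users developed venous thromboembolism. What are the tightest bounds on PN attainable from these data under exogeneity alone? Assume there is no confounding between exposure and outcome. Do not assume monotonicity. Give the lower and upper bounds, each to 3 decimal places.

0.609 ≤ PN ≤ 1.000

p₁ = 0.289, p₀ = 0.113.
Under exogeneity alone the bounds on PN are max{0,(p₁−p₀)/p₁} ≤ PN ≤ min{1,(1−p₀)/p₁}.
  lower = (p₁ − p₀)/p₁ = 0.176 / 0.289 ≈ 0.6090
  upper = min{1, (1 − p₀)/p₁} = 0.887 / 0.289 ≈ 3.0692 → capped at 1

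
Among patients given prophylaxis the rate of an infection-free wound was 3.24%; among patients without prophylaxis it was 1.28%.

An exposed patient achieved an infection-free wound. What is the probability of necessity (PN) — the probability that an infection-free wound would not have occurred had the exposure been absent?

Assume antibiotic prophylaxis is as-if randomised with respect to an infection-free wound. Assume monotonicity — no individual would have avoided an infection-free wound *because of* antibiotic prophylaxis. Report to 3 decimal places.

PN ≈ 0.605

p₁ = 0.0324, p₀ = 0.0128.
Under exogeneity and monotonicity, PN = (p₁ − p₀) / p₁.
PN = (0.0324 − 0.0128) / 0.0324 = 0.0196 / 0.0324 ≈ 0.6049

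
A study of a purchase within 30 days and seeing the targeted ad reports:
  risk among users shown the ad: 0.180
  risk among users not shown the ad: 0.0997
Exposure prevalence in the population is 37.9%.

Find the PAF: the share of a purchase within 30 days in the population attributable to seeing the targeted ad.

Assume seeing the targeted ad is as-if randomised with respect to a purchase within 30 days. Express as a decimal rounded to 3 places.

PAF ≈ 0.234

Let p₁ = 0.18, p₀ = 0.0997.
Overall risk P(Y=1) = π·p₁ + (1−π)·p₀ = 0.379×0.18 + 0.621×0.0997 = 0.13013.
Under exogeneity, PAF = [P(Y=1) − p₀] / P(Y=1).
PAF = (0.13013 − 0.0997) / 0.13013 ≈ 0.2339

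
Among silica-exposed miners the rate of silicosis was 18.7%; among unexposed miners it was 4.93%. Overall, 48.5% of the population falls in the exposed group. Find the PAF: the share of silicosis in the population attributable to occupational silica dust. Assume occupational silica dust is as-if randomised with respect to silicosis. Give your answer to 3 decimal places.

p₁ = 0.187, p₀ = 0.0493.
Overall risk P(Y=1) = π·p₁ + (1−π)·p₀ = 0.485×0.187 + 0.515×0.0493 = 0.11608.
Under exogeneity, PAF = [P(Y=1) − p₀] / P(Y=1).
PAF = (0.11608 − 0.0493) / 0.11608 ≈ 0.5753

PAF ≈ 0.575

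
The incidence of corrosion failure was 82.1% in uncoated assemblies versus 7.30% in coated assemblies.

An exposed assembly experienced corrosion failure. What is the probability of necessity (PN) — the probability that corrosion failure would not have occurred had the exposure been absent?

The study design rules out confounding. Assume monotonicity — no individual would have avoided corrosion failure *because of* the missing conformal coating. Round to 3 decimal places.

PN ≈ 0.911

p₁ = 0.821, p₀ = 0.073.
Under exogeneity and monotonicity, PN = (p₁ − p₀) / p₁.
PN = (0.821 − 0.073) / 0.821 = 0.748 / 0.821 ≈ 0.9111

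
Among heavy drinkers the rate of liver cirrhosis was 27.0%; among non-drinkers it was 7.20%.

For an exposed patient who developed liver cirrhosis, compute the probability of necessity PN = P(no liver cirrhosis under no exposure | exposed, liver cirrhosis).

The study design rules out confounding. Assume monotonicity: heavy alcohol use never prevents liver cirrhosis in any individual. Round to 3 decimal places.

p₁ = 0.27, p₀ = 0.072.
Under exogeneity and monotonicity, PN = (p₁ − p₀) / p₁.
PN = (0.27 − 0.072) / 0.27 = 0.198 / 0.27 ≈ 0.7333

PN ≈ 0.733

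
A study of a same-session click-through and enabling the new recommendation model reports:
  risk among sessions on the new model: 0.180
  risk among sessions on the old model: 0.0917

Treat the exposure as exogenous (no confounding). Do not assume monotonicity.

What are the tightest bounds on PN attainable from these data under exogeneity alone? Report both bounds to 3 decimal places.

0.491 ≤ PN ≤ 1.000

Let p₁ = 0.18, p₀ = 0.0917.
Under exogeneity alone the bounds on PN are max{0,(p₁−p₀)/p₁} ≤ PN ≤ min{1,(1−p₀)/p₁}.
  lower = (p₁ − p₀)/p₁ = 0.0883 / 0.18 ≈ 0.4906
  upper = min{1, (1 − p₀)/p₁} = 0.9083 / 0.18 ≈ 5.0461 → capped at 1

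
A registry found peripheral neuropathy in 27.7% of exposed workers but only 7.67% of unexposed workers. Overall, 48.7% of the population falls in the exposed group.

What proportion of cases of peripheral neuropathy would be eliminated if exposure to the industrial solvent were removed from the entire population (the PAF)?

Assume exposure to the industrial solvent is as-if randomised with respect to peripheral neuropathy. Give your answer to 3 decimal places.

p₁ = 0.277, p₀ = 0.0767.
Overall risk P(Y=1) = π·p₁ + (1−π)·p₀ = 0.487×0.277 + 0.513×0.0767 = 0.17425.
Under exogeneity, PAF = [P(Y=1) − p₀] / P(Y=1).
PAF = (0.17425 − 0.0767) / 0.17425 ≈ 0.5598

PAF ≈ 0.560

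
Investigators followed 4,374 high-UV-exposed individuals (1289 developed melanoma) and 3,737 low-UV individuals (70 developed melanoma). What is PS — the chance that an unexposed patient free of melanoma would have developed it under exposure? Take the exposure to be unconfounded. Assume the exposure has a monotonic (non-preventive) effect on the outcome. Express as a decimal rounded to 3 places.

PS ≈ 0.281

p₁ = P(outcome | exposed) = 1289/4374 = 0.2947
p₀ = P(outcome | unexposed) = 70/3737 = 0.018732
Under exogeneity and monotonicity, PS = (p₁ − p₀) / (1 − p₀).
PS = (0.2947 − 0.018732) / (1 − 0.018732) = 0.27596 / 0.98127 ≈ 0.2812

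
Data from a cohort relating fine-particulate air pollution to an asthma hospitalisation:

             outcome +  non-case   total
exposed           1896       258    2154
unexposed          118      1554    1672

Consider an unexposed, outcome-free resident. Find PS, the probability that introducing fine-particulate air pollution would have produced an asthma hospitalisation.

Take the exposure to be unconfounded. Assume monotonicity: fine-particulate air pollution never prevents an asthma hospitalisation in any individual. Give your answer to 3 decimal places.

PS ≈ 0.871

p₁ = P(outcome | exposed) = 1896/2154 = 0.88022
p₀ = P(outcome | unexposed) = 118/1672 = 0.070574
Under exogeneity and monotonicity, PS = (p₁ − p₀) / (1 − p₀).
PS = (0.88022 − 0.070574) / (1 − 0.070574) = 0.80965 / 0.92943 ≈ 0.8711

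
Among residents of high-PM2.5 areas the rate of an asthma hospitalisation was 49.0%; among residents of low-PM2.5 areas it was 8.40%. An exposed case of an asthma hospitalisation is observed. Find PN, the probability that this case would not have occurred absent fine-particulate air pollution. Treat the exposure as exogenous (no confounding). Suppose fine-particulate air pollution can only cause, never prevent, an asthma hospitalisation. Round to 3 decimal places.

p₁ = 0.49, p₀ = 0.084.
Under exogeneity and monotonicity, PN = (p₁ − p₀) / p₁.
PN = (0.49 − 0.084) / 0.49 = 0.406 / 0.49 ≈ 0.8286

PN ≈ 0.829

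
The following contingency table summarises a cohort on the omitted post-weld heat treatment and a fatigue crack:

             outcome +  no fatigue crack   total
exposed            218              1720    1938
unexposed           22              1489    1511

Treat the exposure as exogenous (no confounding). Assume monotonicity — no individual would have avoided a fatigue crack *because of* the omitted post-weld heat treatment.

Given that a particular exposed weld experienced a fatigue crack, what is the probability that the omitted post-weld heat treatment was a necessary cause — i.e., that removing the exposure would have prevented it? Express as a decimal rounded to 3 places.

p₁ = P(outcome | exposed) = 218/1938 = 0.11249
p₀ = P(outcome | unexposed) = 22/1511 = 0.01456
Under exogeneity and monotonicity, PN = (p₁ − p₀)/p₁.
PN = (0.11249 − 0.01456) / 0.11249 ≈ 0.8706

PN ≈ 0.871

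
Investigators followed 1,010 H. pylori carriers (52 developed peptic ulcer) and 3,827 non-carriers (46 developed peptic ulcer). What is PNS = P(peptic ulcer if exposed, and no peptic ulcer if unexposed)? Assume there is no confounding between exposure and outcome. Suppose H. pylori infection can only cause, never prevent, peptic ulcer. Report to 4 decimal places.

PNS ≈ 0.0395

p₁ = P(outcome | exposed) = 52/1010 = 0.051485
p₀ = P(outcome | unexposed) = 46/3827 = 0.01202
Under exogeneity and monotonicity, PNS = p₁ − p₀.
PNS = 0.051485 − 0.01202 = 0.039465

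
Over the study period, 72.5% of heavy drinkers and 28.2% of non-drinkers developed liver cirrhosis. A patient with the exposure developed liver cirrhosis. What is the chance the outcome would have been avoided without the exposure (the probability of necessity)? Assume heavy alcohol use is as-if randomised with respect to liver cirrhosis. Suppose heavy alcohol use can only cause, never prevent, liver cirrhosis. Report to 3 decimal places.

PN ≈ 0.611

p₁ = 0.725, p₀ = 0.282.
Under exogeneity and monotonicity, PN = (p₁ − p₀) / p₁.
PN = (0.725 − 0.282) / 0.725 = 0.443 / 0.725 ≈ 0.6110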